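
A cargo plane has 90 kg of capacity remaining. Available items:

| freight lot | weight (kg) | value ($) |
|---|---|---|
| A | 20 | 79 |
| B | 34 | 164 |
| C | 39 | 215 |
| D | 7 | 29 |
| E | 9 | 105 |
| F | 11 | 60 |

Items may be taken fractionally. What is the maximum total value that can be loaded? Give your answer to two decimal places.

Ratios (sorted): E 11.67, C 5.51, F 5.45, B 4.82, D 4.14, A 3.95
take E (9 @ 105); take C (39 @ 215); take F (11 @ 60); take 31/34 of B → 149.53. Capacity used 90/90.
Total value = 529.53

529.53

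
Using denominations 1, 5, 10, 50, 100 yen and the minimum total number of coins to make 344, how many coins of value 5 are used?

0

Greedy: take as many of the largest coin as possible, then repeat with the remainder.
344 − 3×100→44 − 4×10→4 − 4×1→0
Count of 5: 0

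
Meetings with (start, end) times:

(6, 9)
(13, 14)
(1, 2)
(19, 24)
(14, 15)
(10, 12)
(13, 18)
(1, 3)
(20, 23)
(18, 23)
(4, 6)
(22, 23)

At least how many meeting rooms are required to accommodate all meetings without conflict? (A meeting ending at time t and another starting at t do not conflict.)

4

Events (time:±→running): 1:+→1 1:+→2 2:-→1 3:-→0 4:+→1 6:-→0 6:+→1 9:-→0 10:+→1 12:-→0 13:+→1 13:+→2 14:-→1 14:+→2 15:-→1 18:-→0 18:+→1 19:+→2 20:+→3 22:+→4 … peak 4.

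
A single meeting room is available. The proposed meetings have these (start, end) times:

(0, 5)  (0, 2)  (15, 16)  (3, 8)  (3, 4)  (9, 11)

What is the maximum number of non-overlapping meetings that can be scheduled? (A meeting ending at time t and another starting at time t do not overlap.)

4

Order by finish time; keep every interval that doesn't clash with the previous kept one.
By end time: (0,2), (3,4), (0,5), (3,8), (9,11), (15,16).
Pick (0,2); next start ≥ 2 → (3,4); next start ≥ 4 → (9,11); next start ≥ 11 → (15,16).
Selected 4 meetings.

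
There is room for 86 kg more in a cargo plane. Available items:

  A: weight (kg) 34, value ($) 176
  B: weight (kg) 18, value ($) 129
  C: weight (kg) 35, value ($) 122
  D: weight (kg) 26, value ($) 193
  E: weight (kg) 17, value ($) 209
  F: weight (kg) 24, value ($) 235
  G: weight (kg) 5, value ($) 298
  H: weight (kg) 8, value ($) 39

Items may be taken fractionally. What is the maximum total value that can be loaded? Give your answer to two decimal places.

Sort by value per unit weight and fill in that order.
Ratios (sorted): G 59.60, E 12.29, F 9.79, D 7.42, B 7.17, A 5.18, H 4.88, C 3.49
take G (5 @ 298); take E (17 @ 209); take F (24 @ 235); take D (26 @ 193); take 14/18 of B → 100.33. Capacity used 86/86.
Total value = 1035.33

1035.33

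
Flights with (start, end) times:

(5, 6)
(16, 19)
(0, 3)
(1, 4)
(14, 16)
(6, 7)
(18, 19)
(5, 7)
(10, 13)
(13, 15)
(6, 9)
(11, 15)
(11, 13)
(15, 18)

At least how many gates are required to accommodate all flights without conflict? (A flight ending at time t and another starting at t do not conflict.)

Count concurrent intervals with a sweep; the peak is the room count.
starts: [0, 1, 5, 5, 6, 6, 10, 11, 11, 13, 14, 15, 16, 18]
ends:   [3, 4, 6, 7, 7, 9, 13, 13, 15, 15, 16, 18, 19, 19]
s0→1 s1→2 e3→1 e4→0 s5→1 s5→2 e6→1 s6→2 s6→3  — peak 3.

3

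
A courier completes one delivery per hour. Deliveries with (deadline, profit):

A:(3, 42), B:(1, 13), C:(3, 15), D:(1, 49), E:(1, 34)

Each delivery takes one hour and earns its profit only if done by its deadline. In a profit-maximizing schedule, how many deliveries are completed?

Profit order: D=49 A=42 E=34 C=15 B=13
Assign: D→slot 1, A→slot 3, E skipped, C→slot 2, B skipped.
Slots: [1:D] [2:C] [3:A]
3 of 5 scheduled.

3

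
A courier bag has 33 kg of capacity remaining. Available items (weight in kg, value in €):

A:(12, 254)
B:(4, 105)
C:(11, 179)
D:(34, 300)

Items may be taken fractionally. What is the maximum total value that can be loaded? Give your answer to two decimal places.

Ratios (sorted): B 26.25, A 21.17, C 16.27, D 8.82
take B (4 @ 105); take A (12 @ 254); take C (11 @ 179); take 6/34 of D → 52.94. Capacity used 33/33.
Total value = 590.94

590.94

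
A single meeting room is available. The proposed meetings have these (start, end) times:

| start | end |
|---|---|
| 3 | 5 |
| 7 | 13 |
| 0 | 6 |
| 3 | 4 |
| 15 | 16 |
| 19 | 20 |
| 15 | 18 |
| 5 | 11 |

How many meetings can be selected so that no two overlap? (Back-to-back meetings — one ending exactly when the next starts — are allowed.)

Sorted by end: (3,4)  (3,5)  (0,6)  (5,11)  (7,13)  (15,16)  (15,18)  (19,20)
take (3,4); skip (3,5); skip (0,6); take (5,11); take (15,16); skip (15,18); take (19,20).
Selected 4 meetings.

4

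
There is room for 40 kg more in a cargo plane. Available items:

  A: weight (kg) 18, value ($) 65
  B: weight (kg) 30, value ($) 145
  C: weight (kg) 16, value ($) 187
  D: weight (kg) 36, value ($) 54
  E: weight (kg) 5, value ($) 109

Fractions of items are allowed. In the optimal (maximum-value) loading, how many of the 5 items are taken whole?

2

Ratios (sorted): E 21.80, C 11.69, B 4.83, A 3.61, D 1.50
take E (5 @ 109); take C (16 @ 187); take 19/30 of B → 91.83. Capacity used 40/40.
2 item(s) taken whole; one partial (take 19/30 of B).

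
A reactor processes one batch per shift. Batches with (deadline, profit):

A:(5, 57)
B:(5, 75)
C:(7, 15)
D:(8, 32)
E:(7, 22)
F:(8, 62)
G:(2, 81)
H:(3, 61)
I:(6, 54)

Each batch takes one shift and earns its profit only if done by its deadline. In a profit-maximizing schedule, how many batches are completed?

Profit order: G=81 B=75 F=62 H=61 A=57 I=54 D=32 E=22 C=15
Assign: G→slot 2, B→slot 5, F→slot 8, H→slot 3, A→slot 4, I→slot 6, D→slot 7, E→slot 1, C skipped.
Slots: [1:E] [2:G] [3:H] [4:A] [5:B] [6:I] [7:D] [8:F]
8 of 9 scheduled.

8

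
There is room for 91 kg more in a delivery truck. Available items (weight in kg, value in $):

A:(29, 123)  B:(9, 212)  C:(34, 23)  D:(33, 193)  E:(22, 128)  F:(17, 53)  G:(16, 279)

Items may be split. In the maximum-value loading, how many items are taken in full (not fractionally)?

4

Sort by value per unit weight and fill in that order.
Ratios (sorted): B 23.56, G 17.44, D 5.85, E 5.82, A 4.24, F 3.12, C 0.68
take B (9 @ 212); take G (16 @ 279); take D (33 @ 193); take E (22 @ 128); take 11/29 of A → 46.66. Capacity used 91/91.
4 item(s) taken whole; one partial (take 11/29 of A).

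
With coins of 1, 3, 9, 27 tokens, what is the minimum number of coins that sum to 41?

41 = 1×27 + 1×9 + 1×3 + 2×1
Total coins = 1 + 1 + 1 + 2 = 5

5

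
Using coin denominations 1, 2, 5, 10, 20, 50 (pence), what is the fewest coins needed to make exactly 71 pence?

3

Greedy: take as many of the largest coin as possible, then repeat with the remainder.
71 = 1×50 + 1×20 + 1×1
Total coins = 1 + 1 + 1 = 3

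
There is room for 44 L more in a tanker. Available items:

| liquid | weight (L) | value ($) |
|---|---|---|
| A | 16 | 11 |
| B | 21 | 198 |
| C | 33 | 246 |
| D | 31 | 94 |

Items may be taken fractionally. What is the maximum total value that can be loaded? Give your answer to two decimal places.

Order: B (198/21=9.43) > C (246/33=7.45) > D (94/31=3.03) > A (11/16=0.69)
Fill: take B (21 @ 198) → take 23/33 of C → 171.45; 44/44 used.
Total value = 369.45

369.45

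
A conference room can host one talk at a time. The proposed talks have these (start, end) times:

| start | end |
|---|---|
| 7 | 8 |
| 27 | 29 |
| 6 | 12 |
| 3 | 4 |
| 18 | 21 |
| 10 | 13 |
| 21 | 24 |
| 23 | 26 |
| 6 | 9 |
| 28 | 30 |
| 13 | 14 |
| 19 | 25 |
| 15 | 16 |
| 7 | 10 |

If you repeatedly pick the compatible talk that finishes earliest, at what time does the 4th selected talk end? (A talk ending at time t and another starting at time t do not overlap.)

14

Sort by end time and greedily take each interval whose start is ≥ the last chosen end.
By end time: (3,4), (7,8), (6,9), (7,10), (6,12), (10,13), (13,14), (15,16), (18,21), (21,24), (19,25), (23,26), (27,29), (28,30).
Pick (3,4); next start ≥ 4 → (7,8); next start ≥ 8 → (10,13); next start ≥ 13 → (13,14); next start ≥ 14 → (15,16); next start ≥ 16 → (18,21); next start ≥ 21 → (21,24); next start ≥ 24 → (27,29).
Selected: (3,4) (7,8) (10,13) (13,14) (15,16) (18,21) (21,24) (27,29)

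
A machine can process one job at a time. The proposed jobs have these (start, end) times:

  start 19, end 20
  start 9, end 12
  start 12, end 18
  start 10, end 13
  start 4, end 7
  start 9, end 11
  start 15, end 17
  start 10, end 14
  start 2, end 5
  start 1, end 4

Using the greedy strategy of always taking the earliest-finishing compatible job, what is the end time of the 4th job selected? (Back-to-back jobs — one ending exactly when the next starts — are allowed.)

17

By end time: (1,4), (2,5), (4,7), (9,11), (9,12), (10,13), (10,14), (15,17), (12,18), (19,20).
Pick (1,4); next start ≥ 4 → (4,7); next start ≥ 7 → (9,11); next start ≥ 11 → (15,17); next start ≥ 17 → (19,20).
Selected: (1,4) (4,7) (9,11) (15,17) (19,20)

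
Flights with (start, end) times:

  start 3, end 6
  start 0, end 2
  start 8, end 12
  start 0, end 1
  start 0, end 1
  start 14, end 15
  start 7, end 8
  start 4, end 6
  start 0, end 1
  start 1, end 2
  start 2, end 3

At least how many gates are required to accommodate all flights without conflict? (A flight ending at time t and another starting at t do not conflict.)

starts: [0, 0, 0, 0, 1, 2, 3, 4, 7, 8, 14]
ends:   [1, 1, 1, 2, 2, 3, 6, 6, 8, 12, 15]
s0→1 s0→2 s0→3 s0→4  — peak 4.

4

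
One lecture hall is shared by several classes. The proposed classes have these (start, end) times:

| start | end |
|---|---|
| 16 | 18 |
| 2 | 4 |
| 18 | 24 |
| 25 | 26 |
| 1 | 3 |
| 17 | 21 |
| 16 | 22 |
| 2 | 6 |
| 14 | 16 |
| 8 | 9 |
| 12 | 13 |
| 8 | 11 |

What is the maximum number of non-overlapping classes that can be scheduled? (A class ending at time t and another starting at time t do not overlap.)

7

Order by finish time; keep every interval that doesn't clash with the previous kept one.
Sorted by end: (1,3)  (2,4)  (2,6)  (8,9)  (8,11)  (12,13)  (14,16)  (16,18)  (17,21)  (16,22)  (18,24)  (25,26)
take (1,3); skip (2,4); take (8,9); take (12,13); take (14,16); take (16,18); take (18,24); take (25,26).
Selected 7 classes.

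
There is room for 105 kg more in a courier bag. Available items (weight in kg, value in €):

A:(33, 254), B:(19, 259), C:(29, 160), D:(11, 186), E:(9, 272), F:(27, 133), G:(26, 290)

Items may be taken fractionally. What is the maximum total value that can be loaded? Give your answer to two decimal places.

Greedy by value/weight ratio, highest first.
Order: E (272/9=30.22) > D (186/11=16.91) > B (259/19=13.63) > G (290/26=11.15) > A (254/33=7.70) > C (160/29=5.52) > F (133/27=4.93)
Fill: take E (9 @ 272) → take D (11 @ 186) → take B (19 @ 259) → take G (26 @ 290) → take A (33 @ 254) → take 7/29 of C → 38.62; 105/105 used.
Total value = 1299.62

1299.62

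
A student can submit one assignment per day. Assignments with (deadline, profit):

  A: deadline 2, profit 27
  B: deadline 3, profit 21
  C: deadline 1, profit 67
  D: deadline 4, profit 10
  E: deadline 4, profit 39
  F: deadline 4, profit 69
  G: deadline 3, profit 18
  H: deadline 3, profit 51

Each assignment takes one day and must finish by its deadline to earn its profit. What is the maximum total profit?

By profit: F(d4,69), C(d1,67), H(d3,51), E(d4,39), A(d2,27), B(d3,21), G(d3,18), D(d4,10)
F→slot 4; C→slot 1; H→slot 3; E→slot 2; A skipped; B skipped; G skipped; D skipped.
Profit = 67 + 39 + 51 + 69 = 226

226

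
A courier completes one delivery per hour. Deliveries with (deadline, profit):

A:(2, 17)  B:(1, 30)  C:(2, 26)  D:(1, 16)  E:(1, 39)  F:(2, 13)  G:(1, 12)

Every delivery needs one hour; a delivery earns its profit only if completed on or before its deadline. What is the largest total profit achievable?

Take jobs in profit order; each goes to the latest open slot no later than its deadline.
By profit: E(d1,39), B(d1,30), C(d2,26), A(d2,17), D(d1,16), F(d2,13), G(d1,12)
E→slot 1; B skipped; C→slot 2; A skipped; D skipped; F skipped; G skipped.
Profit = 39 + 26 = 65

65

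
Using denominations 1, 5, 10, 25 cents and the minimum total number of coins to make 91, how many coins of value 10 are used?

91 = 3×25 + 1×10 + 1×5 + 1×1
Count of 10: 1

1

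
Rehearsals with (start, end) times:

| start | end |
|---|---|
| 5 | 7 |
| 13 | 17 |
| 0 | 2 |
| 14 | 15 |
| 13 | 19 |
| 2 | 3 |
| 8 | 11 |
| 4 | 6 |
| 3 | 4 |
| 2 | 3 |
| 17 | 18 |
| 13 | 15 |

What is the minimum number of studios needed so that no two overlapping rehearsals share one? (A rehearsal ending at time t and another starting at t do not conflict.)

Count concurrent intervals with a sweep; the peak is the room count.
Events (time:±→running): 0:+→1 2:-→0 2:+→1 2:+→2 3:-→1 3:-→0 3:+→1 4:-→0 4:+→1 5:+→2 6:-→1 7:-→0 8:+→1 11:-→0 13:+→1 13:+→2 13:+→3 14:+→4 … peak 4.

4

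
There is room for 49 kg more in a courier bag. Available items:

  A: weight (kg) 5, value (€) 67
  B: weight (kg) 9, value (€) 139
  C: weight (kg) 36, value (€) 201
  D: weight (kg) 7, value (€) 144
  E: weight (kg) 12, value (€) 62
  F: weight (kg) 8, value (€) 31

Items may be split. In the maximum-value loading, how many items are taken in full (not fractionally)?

3

Ratios (sorted): D 20.57, B 15.44, A 13.40, C 5.58, E 5.17, F 3.88
take D (7 @ 144); take B (9 @ 139); take A (5 @ 67); take 28/36 of C → 156.33. Capacity used 49/49.
3 item(s) taken whole; one partial (take 28/36 of C).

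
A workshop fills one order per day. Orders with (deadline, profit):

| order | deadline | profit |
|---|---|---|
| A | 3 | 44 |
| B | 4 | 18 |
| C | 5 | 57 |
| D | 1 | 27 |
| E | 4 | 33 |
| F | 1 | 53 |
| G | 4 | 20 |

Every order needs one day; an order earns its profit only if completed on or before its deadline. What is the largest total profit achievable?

Sort by profit descending; place each in the latest free slot ≤ its deadline.
Profit order: C=57 F=53 A=44 E=33 D=27 G=20 B=18
Assign: C→slot 5, F→slot 1, A→slot 3, E→slot 4, D skipped, G→slot 2, B skipped.
Slots: [1:F] [2:G] [3:A] [4:E] [5:C]
Profit = 53 + 20 + 44 + 33 + 57 = 207

207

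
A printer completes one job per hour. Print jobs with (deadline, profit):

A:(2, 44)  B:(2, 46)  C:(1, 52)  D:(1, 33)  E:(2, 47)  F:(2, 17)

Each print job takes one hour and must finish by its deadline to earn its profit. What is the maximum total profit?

By profit: C(d1,52), E(d2,47), B(d2,46), A(d2,44), D(d1,33), F(d2,17)
C→slot 1; E→slot 2; B skipped; A skipped; D skipped; F skipped.
Profit = 52 + 47 = 99

99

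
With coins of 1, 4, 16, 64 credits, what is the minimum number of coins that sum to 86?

86 = 1×64 + 1×16 + 1×4 + 2×1
Total coins = 1 + 1 + 1 + 2 = 5

5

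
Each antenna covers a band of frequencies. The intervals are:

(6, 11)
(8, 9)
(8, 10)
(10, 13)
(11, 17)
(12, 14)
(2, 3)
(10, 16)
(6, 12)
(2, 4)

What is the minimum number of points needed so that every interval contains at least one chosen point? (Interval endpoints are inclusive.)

Sorted: [2,3] [2,4] [8,9] [8,10] [6,11] [6,12] [10,13] [12,14] [10,16] [11,17]
{[2,3],[2,4]} hit by 3; {[8,9],[8,10],[6,11],[6,12]} hit by 9; {[10,13],[12,14],[10,16],[11,17]} hit by 13.
Points: 3, 9, 13 (3 total).

3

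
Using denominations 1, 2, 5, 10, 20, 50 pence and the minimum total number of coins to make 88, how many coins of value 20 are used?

Use the largest denomination that fits, subtract, and repeat.
88 = 1×50 + 1×20 + 1×10 + 1×5 + 1×2 + 1×1
Count of 20: 1

1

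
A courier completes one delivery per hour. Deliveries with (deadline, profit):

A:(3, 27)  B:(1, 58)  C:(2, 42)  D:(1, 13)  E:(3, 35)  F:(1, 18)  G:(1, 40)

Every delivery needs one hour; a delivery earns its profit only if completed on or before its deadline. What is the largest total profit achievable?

135

By profit: B(d1,58), C(d2,42), G(d1,40), E(d3,35), A(d3,27), F(d1,18), D(d1,13)
B→slot 1; C→slot 2; G skipped; E→slot 3; A skipped; F skipped; D skipped.
Profit = 58 + 42 + 35 = 135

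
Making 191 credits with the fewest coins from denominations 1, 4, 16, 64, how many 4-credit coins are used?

3

Use the largest denomination that fits, subtract, and repeat.
191 − 2×64→63 − 3×16→15 − 3×4→3 − 3×1→0
Count of 4: 3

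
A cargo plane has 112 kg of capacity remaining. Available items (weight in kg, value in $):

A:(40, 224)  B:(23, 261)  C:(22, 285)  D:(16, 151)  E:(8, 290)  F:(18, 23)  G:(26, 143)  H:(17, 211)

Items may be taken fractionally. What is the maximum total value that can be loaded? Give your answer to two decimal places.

1343.60

Order: E (290/8=36.25) > C (285/22=12.95) > H (211/17=12.41) > B (261/23=11.35) > D (151/16=9.44) > A (224/40=5.60) > G (143/26=5.50) > F (23/18=1.28)
Fill: take E (8 @ 290) → take C (22 @ 285) → take H (17 @ 211) → take B (23 @ 261) → take D (16 @ 151) → take 26/40 of A → 145.60; 112/112 used.
Total value = 1343.60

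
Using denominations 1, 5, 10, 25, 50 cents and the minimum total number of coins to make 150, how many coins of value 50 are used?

Use the largest denomination that fits, subtract, and repeat.
150 − 3×50→0
Count of 50: 3

3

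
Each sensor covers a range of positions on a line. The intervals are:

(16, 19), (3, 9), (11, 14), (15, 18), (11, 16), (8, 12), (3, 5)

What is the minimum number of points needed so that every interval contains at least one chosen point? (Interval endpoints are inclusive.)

Sorted: [3,5] [3,9] [8,12] [11,14] [11,16] [15,18] [16,19]
{[3,5],[3,9]} hit by 5; {[8,12],[11,14],[11,16]} hit by 12; {[15,18],[16,19]} hit by 18.
Points: 5, 12, 18 (3 total).

3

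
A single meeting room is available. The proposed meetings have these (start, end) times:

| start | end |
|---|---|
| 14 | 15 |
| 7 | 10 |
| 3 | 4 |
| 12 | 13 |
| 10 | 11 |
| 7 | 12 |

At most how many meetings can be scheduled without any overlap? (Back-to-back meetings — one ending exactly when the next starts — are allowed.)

Sort by end time and greedily take each interval whose start is ≥ the last chosen end.
Sorted by end: (3,4)  (7,10)  (10,11)  (7,12)  (12,13)  (14,15)
take (3,4); take (7,10); take (10,11); take (12,13); take (14,15).
Selected 5 meetings.

5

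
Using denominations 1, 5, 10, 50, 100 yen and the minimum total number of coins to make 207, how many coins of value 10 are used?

0

Greedy: take as many of the largest coin as possible, then repeat with the remainder.
207 = 2×100 + 1×5 + 2×1
Count of 10: 0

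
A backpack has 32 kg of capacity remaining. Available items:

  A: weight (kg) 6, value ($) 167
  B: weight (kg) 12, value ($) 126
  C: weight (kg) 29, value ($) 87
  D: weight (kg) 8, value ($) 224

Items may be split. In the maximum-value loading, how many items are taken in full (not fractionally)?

Sort by value per unit weight and fill in that order.
Ratios (sorted): D 28.00, A 27.83, B 10.50, C 3.00
take D (8 @ 224); take A (6 @ 167); take B (12 @ 126); take 6/29 of C → 18.00. Capacity used 32/32.
3 item(s) taken whole; one partial (take 6/29 of C).

3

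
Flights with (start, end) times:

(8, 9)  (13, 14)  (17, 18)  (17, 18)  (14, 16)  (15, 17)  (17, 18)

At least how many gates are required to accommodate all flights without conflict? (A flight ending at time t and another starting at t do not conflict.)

3

The answer is the maximum number of intervals overlapping at any instant.
Events (time:±→running): 8:+→1 9:-→0 13:+→1 14:-→0 14:+→1 15:+→2 16:-→1 17:-→0 17:+→1 17:+→2 17:+→3 … peak 3.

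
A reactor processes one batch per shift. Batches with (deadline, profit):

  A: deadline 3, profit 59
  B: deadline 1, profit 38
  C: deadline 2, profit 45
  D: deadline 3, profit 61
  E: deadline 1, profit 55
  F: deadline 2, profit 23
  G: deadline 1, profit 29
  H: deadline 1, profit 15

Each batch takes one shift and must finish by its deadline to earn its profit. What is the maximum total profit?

Sort by profit descending; place each in the latest free slot ≤ its deadline.
Profit order: D=61 A=59 E=55 C=45 B=38 G=29 F=23 H=15
Assign: D→slot 3, A→slot 2, E→slot 1, C skipped, B skipped, G skipped, F skipped, H skipped.
Slots: [1:E] [2:A] [3:D]
Profit = 55 + 59 + 61 = 175

175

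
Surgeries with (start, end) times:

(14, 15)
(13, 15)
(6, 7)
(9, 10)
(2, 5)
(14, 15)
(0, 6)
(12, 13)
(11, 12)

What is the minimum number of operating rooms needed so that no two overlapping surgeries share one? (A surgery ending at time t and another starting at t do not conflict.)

Events (time:±→running): 0:+→1 2:+→2 5:-→1 6:-→0 6:+→1 7:-→0 9:+→1 10:-→0 11:+→1 12:-→0 12:+→1 13:-→0 13:+→1 14:+→2 14:+→3 … peak 3.

3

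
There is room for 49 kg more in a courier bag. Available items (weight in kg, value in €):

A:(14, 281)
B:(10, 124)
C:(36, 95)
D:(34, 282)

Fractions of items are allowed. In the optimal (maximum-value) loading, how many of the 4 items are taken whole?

Order: A (281/14=20.07) > B (124/10=12.40) > D (282/34=8.29) > C (95/36=2.64)
Fill: take A (14 @ 281) → take B (10 @ 124) → take 25/34 of D → 207.35; 49/49 used.
2 item(s) taken whole; one partial (take 25/34 of D).

2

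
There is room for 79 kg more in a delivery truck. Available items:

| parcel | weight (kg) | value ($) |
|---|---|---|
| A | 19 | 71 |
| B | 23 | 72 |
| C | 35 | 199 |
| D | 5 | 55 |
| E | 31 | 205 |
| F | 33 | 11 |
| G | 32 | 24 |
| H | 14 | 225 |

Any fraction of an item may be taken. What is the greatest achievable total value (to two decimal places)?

649.89

Order: H (225/14=16.07) > D (55/5=11.00) > E (205/31=6.61) > C (199/35=5.69) > A (71/19=3.74) > B (72/23=3.13) > G (24/32=0.75) > F (11/33=0.33)
Fill: take H (14 @ 225) → take D (5 @ 55) → take E (31 @ 205) → take 29/35 of C → 164.89; 79/79 used.
Total value = 649.89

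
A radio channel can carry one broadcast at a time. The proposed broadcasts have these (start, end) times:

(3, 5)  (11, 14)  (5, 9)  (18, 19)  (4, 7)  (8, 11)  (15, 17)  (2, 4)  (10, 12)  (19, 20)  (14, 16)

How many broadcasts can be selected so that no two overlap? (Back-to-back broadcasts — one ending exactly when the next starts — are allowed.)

Sort by end time and greedily take each interval whose start is ≥ the last chosen end.
By end time: (2,4), (3,5), (4,7), (5,9), (8,11), (10,12), (11,14), (14,16), (15,17), (18,19), (19,20).
Pick (2,4); next start ≥ 4 → (4,7); next start ≥ 7 → (8,11); next start ≥ 11 → (11,14); next start ≥ 14 → (14,16); next start ≥ 16 → (18,19); next start ≥ 19 → (19,20).
Selected 7 broadcasts.

7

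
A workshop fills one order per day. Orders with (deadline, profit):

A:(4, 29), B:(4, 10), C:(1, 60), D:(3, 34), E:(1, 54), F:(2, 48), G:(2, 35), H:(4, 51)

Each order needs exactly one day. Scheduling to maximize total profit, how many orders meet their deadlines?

By profit: C(d1,60), E(d1,54), H(d4,51), F(d2,48), G(d2,35), D(d3,34), A(d4,29), B(d4,10)
C→slot 1; E skipped; H→slot 4; F→slot 2; G skipped; D→slot 3; A skipped; B skipped.
4 of 8 scheduled.

4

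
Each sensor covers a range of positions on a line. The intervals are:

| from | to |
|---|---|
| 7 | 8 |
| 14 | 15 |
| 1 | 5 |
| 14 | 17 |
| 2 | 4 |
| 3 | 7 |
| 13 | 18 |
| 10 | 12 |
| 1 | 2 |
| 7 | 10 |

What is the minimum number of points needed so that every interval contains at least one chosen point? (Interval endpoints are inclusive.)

Process intervals by earliest right end; each time one isn't hit yet, stab at its right endpoint.
Sorted: [1,2] [2,4] [1,5] [3,7] [7,8] [7,10] [10,12] [14,15] [14,17] [13,18]
{[1,2],[2,4],[1,5]} hit by 2; {[3,7],[7,8],[7,10]} hit by 7; {[10,12]} hit by 12; {[14,15],[14,17],[13,18]} hit by 15.
Points: 2, 7, 12, 15 (4 total).

4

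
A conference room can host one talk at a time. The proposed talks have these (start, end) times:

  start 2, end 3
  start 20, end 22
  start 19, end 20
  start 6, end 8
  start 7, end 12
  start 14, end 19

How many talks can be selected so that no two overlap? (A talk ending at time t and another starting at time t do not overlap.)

Order by finish time; keep every interval that doesn't clash with the previous kept one.
By end time: (2,3), (6,8), (7,12), (14,19), (19,20), (20,22).
Pick (2,3); next start ≥ 3 → (6,8); next start ≥ 8 → (14,19); next start ≥ 19 → (19,20); next start ≥ 20 → (20,22).
Selected 5 talks.

5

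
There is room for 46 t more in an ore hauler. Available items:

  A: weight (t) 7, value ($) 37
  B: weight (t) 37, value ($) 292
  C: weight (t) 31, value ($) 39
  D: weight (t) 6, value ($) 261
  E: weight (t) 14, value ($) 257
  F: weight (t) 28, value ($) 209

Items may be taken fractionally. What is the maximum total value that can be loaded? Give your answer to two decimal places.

Ratios (sorted): D 43.50, E 18.36, B 7.89, F 7.46, A 5.29, C 1.26
take D (6 @ 261); take E (14 @ 257); take 26/37 of B → 205.19. Capacity used 46/46.
Total value = 723.19

723.19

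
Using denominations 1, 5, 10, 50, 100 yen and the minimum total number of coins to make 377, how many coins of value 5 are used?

1

377 − 3×100→77 − 1×50→27 − 2×10→7 − 1×5→2 − 2×1→0
Count of 5: 1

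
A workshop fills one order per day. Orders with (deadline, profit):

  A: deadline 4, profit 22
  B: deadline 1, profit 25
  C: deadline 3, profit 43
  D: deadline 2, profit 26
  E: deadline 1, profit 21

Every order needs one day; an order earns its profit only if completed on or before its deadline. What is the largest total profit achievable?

116

Take jobs in profit order; each goes to the latest open slot no later than its deadline.
Profit order: C=43 D=26 B=25 A=22 E=21
Assign: C→slot 3, D→slot 2, B→slot 1, A→slot 4, E skipped.
Slots: [1:B] [2:D] [3:C] [4:A]
Profit = 25 + 26 + 43 + 22 = 116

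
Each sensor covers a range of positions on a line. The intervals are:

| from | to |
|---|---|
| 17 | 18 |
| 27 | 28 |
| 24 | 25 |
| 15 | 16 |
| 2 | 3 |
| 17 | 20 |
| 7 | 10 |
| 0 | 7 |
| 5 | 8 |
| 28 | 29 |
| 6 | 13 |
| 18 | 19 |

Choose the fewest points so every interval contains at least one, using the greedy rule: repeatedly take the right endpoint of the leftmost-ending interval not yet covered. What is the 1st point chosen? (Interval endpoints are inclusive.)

By right end: [2,3]  [0,7]  [5,8]  [7,10]  [6,13]  [15,16]  [17,18]  [18,19]  [17,20]  [24,25]  [27,28]  [28,29]
[2,3] uncovered → point at 3; [5,8] uncovered → point at 8; [15,16] uncovered → point at 16; [17,18] uncovered → point at 18; [24,25] uncovered → point at 25; [27,28] uncovered → point at 28.
Points: 3, 8, 16, 18, 25, 28 (6 total).

3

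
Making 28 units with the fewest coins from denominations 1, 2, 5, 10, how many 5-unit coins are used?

1

Use the largest denomination that fits, subtract, and repeat.
28 = 2×10 + 1×5 + 1×2 + 1×1
Count of 5: 1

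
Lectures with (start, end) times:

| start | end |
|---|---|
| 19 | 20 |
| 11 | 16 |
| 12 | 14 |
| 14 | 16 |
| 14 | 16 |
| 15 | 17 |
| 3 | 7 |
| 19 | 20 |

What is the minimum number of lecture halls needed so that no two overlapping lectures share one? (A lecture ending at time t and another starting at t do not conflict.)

4

Count concurrent intervals with a sweep; the peak is the room count.
Events (time:±→running): 3:+→1 7:-→0 11:+→1 12:+→2 14:-→1 14:+→2 14:+→3 15:+→4 … peak 4.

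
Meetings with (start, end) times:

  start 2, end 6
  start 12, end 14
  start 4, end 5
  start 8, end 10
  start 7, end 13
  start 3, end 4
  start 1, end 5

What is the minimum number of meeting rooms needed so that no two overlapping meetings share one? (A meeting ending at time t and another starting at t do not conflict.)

starts: [1, 2, 3, 4, 7, 8, 12]
ends:   [4, 5, 5, 6, 10, 13, 14]
s1→1 s2→2 s3→3  — peak 3.

3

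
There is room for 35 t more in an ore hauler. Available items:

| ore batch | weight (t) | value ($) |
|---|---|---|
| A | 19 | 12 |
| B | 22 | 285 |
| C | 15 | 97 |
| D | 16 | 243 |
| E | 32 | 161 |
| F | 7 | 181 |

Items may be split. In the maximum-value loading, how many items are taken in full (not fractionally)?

2

Order: F (181/7=25.86) > D (243/16=15.19) > B (285/22=12.95) > C (97/15=6.47) > E (161/32=5.03) > A (12/19=0.63)
Fill: take F (7 @ 181) → take D (16 @ 243) → take 12/22 of B → 155.45; 35/35 used.
2 item(s) taken whole; one partial (take 12/22 of B).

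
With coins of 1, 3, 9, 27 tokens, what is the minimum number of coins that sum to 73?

5

Greedy: take as many of the largest coin as possible, then repeat with the remainder.
73 − 2×27→19 − 2×9→1 − 1×1→0
Total coins = 2 + 2 + 1 = 5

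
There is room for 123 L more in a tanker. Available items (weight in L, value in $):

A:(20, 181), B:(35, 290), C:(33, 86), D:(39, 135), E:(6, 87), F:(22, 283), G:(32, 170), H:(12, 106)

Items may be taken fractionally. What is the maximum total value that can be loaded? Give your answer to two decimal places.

1095.75

Greedy by value/weight ratio, highest first.
Ratios (sorted): E 14.50, F 12.86, A 9.05, H 8.83, B 8.29, G 5.31, D 3.46, C 2.61
take E (6 @ 87); take F (22 @ 283); take A (20 @ 181); take H (12 @ 106); take B (35 @ 290); take 28/32 of G → 148.75. Capacity used 123/123.
Total value = 1095.75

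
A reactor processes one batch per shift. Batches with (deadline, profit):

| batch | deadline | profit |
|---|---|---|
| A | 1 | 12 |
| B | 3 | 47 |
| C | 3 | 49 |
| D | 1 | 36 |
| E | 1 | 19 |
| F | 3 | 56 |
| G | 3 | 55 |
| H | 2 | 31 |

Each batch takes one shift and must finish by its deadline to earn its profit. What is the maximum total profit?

160

Profit order: F=56 G=55 C=49 B=47 D=36 H=31 E=19 A=12
Assign: F→slot 3, G→slot 2, C→slot 1, B skipped, D skipped, H skipped, E skipped, A skipped.
Slots: [1:C] [2:G] [3:F]
Profit = 49 + 55 + 56 = 160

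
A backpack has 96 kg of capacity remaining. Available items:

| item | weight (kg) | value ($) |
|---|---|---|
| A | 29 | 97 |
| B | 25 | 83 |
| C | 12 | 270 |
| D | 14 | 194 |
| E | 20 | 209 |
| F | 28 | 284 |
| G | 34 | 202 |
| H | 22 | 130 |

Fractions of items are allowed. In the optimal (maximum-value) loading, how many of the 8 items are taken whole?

Sort by value per unit weight and fill in that order.
Ratios (sorted): C 22.50, D 13.86, E 10.45, F 10.14, G 5.94, H 5.91, A 3.34, B 3.32
take C (12 @ 270); take D (14 @ 194); take E (20 @ 209); take F (28 @ 284); take 22/34 of G → 130.71. Capacity used 96/96.
4 item(s) taken whole; one partial (take 22/34 of G).

4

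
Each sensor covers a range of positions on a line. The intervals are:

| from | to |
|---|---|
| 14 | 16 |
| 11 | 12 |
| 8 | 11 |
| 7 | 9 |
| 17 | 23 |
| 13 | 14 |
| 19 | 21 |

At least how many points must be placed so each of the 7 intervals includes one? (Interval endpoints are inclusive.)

4

Sort by right endpoint; whenever an interval is uncovered, place a point at its right end.
By right end: [7,9]  [8,11]  [11,12]  [13,14]  [14,16]  [19,21]  [17,23]
[7,9] uncovered → point at 9; [11,12] uncovered → point at 12; [13,14] uncovered → point at 14; [19,21] uncovered → point at 21.
Points: 9, 12, 14, 21 (4 total).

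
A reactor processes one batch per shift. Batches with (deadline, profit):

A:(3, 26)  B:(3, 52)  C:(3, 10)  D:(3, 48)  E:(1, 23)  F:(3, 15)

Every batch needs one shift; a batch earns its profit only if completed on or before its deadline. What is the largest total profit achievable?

126

By profit: B(d3,52), D(d3,48), A(d3,26), E(d1,23), F(d3,15), C(d3,10)
B→slot 3; D→slot 2; A→slot 1; E skipped; F skipped; C skipped.
Profit = 26 + 48 + 52 = 126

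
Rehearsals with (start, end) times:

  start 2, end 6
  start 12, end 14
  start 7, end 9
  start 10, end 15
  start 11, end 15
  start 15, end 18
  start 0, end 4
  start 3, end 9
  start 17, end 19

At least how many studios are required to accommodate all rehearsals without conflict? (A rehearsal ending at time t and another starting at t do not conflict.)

3

starts: [0, 2, 3, 7, 10, 11, 12, 15, 17]
ends:   [4, 6, 9, 9, 14, 15, 15, 18, 19]
s0→1 s2→2 s3→3  — peak 3.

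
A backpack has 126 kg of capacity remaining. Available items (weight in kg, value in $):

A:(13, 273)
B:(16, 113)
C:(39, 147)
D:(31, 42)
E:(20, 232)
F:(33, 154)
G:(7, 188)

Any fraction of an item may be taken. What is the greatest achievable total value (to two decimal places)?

Order: G (188/7=26.86) > A (273/13=21.00) > E (232/20=11.60) > B (113/16=7.06) > F (154/33=4.67) > C (147/39=3.77) > D (42/31=1.35)
Fill: take G (7 @ 188) → take A (13 @ 273) → take E (20 @ 232) → take B (16 @ 113) → take F (33 @ 154) → take 37/39 of C → 139.46; 126/126 used.
Total value = 1099.46

1099.46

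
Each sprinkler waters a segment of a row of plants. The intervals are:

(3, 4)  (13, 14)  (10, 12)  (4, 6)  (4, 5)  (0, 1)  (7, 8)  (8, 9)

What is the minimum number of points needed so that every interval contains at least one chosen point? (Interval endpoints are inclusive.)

5

Process intervals by earliest right end; each time one isn't hit yet, stab at its right endpoint.
By right end: [0,1]  [3,4]  [4,5]  [4,6]  [7,8]  [8,9]  [10,12]  [13,14]
[0,1] uncovered → point at 1; [3,4] uncovered → point at 4; [7,8] uncovered → point at 8; [10,12] uncovered → point at 12; [13,14] uncovered → point at 14.
Points: 1, 4, 8, 12, 14 (5 total).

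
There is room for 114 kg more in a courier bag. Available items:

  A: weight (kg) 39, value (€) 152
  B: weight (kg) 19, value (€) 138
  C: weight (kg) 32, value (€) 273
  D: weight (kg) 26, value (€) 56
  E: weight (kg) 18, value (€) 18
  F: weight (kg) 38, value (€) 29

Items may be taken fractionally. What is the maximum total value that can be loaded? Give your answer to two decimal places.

Greedy by value/weight ratio, highest first.
Ratios (sorted): C 8.53, B 7.26, A 3.90, D 2.15, E 1.00, F 0.76
take C (32 @ 273); take B (19 @ 138); take A (39 @ 152); take 24/26 of D → 51.69. Capacity used 114/114.
Total value = 614.69

614.69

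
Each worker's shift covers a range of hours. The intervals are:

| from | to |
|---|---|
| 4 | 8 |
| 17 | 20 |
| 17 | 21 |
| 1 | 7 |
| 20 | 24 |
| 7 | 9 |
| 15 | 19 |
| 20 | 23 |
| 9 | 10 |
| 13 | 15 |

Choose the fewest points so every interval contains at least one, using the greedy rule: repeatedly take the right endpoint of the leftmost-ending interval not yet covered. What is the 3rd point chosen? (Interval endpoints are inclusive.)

15

By right end: [1,7]  [4,8]  [7,9]  [9,10]  [13,15]  [15,19]  [17,20]  [17,21]  [20,23]  [20,24]
[1,7] uncovered → point at 7; [9,10] uncovered → point at 10; [13,15] uncovered → point at 15; [17,20] uncovered → point at 20.
Points: 7, 10, 15, 20 (4 total).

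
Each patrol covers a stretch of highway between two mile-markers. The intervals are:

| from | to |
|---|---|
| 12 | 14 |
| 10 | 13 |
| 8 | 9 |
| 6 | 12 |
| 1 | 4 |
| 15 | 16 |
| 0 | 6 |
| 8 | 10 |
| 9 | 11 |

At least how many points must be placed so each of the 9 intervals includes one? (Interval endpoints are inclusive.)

4

Process intervals by earliest right end; each time one isn't hit yet, stab at its right endpoint.
By right end: [1,4]  [0,6]  [8,9]  [8,10]  [9,11]  [6,12]  [10,13]  [12,14]  [15,16]
[1,4] uncovered → point at 4; [8,9] uncovered → point at 9; [10,13] uncovered → point at 13; [15,16] uncovered → point at 16.
Points: 4, 9, 13, 16 (4 total).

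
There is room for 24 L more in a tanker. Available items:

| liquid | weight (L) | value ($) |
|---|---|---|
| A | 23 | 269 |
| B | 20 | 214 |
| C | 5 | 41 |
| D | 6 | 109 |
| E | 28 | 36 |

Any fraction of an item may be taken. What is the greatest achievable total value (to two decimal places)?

319.52

Sort by value per unit weight and fill in that order.
Ratios (sorted): D 18.17, A 11.70, B 10.70, C 8.20, E 1.29
take D (6 @ 109); take 18/23 of A → 210.52. Capacity used 24/24.
Total value = 319.52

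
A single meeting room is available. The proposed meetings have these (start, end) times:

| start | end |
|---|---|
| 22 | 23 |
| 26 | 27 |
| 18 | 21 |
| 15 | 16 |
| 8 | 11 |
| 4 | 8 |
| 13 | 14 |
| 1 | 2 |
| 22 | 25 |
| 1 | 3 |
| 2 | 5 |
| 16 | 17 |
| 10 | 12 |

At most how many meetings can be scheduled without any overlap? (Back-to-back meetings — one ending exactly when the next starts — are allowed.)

Greedy by earliest finish: after sorting by end time, pick each interval compatible with the last pick.
Sorted by end: (1,2)  (1,3)  (2,5)  (4,8)  (8,11)  (10,12)  (13,14)  (15,16)  (16,17)  (18,21)  (22,23)  (22,25)  (26,27)
take (1,2); take (2,5); skip (4,8); take (8,11); take (13,14); take (15,16); take (16,17); take (18,21); take (22,23); skip (22,25); take (26,27).
Selected 9 meetings.

9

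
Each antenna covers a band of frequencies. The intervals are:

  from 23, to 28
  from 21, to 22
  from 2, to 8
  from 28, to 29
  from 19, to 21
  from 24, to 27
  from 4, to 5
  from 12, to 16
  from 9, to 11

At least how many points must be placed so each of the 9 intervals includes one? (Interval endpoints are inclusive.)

6

By right end: [4,5]  [2,8]  [9,11]  [12,16]  [19,21]  [21,22]  [24,27]  [23,28]  [28,29]
[4,5] uncovered → point at 5; [9,11] uncovered → point at 11; [12,16] uncovered → point at 16; [19,21] uncovered → point at 21; [24,27] uncovered → point at 27; [28,29] uncovered → point at 29.
Points: 5, 11, 16, 21, 27, 29 (6 total).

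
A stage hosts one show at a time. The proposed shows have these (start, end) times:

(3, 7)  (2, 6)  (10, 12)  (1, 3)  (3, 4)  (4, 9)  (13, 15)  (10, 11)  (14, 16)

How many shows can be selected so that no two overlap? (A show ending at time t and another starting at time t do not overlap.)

Order by finish time; keep every interval that doesn't clash with the previous kept one.
Sorted by end: (1,3)  (3,4)  (2,6)  (3,7)  (4,9)  (10,11)  (10,12)  (13,15)  (14,16)
take (1,3); take (3,4); take (4,9); take (10,11); take (13,15).
Selected 5 shows.

5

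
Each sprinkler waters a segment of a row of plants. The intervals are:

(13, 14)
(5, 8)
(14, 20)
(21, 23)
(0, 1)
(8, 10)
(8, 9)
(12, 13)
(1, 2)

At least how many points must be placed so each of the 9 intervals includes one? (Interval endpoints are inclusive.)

5

Process intervals by earliest right end; each time one isn't hit yet, stab at its right endpoint.
Sorted: [0,1] [1,2] [5,8] [8,9] [8,10] [12,13] [13,14] [14,20] [21,23]
{[0,1],[1,2]} hit by 1; {[5,8],[8,9],[8,10]} hit by 8; {[12,13],[13,14]} hit by 13; {[14,20]} hit by 20; {[21,23]} hit by 23.
Points: 1, 8, 13, 20, 23 (5 total).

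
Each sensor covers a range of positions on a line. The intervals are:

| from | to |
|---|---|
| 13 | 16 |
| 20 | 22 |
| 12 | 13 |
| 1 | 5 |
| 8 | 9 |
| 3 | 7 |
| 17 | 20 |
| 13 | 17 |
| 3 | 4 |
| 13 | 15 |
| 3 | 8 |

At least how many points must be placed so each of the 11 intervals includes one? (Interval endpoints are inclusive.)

By right end: [3,4]  [1,5]  [3,7]  [3,8]  [8,9]  [12,13]  [13,15]  [13,16]  [13,17]  [17,20]  [20,22]
[3,4] uncovered → point at 4; [8,9] uncovered → point at 9; [12,13] uncovered → point at 13; [17,20] uncovered → point at 20.
Points: 4, 9, 13, 20 (4 total).

4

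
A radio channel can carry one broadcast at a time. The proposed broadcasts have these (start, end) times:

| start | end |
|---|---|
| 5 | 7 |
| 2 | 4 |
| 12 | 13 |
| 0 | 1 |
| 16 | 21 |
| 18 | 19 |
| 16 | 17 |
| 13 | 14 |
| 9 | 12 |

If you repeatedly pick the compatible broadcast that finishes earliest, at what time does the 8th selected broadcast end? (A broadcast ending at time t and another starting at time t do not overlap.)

19

Order by finish time; keep every interval that doesn't clash with the previous kept one.
By end time: (0,1), (2,4), (5,7), (9,12), (12,13), (13,14), (16,17), (18,19), (16,21).
Pick (0,1); next start ≥ 1 → (2,4); next start ≥ 4 → (5,7); next start ≥ 7 → (9,12); next start ≥ 12 → (12,13); next start ≥ 13 → (13,14); next start ≥ 14 → (16,17); next start ≥ 17 → (18,19).
Selected: (0,1) (2,4) (5,7) (9,12) (12,13) (13,14) (16,17) (18,19)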